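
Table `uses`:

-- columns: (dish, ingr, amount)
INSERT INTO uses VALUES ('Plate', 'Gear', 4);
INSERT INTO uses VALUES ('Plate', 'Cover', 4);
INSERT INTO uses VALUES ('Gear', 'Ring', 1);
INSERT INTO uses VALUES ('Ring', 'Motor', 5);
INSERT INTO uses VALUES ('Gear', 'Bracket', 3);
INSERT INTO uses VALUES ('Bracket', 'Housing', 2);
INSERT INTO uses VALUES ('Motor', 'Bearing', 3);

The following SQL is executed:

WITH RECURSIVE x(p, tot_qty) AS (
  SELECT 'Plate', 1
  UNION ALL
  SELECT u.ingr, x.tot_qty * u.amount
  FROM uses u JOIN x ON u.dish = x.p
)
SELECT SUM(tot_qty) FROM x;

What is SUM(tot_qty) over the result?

129

Base: (Plate, tot_qty=1).
Iteration 1: components of {Plate} -> Cover = 1*4 = 4, Gear = 1*4 = 4.
Iteration 2: components of {Cover,Gear} -> Bracket = 4*3 = 12, Ring = 4*1 = 4.
Iteration 3: components of {Bracket,Ring} -> Housing = 12*2 = 24, Motor = 4*5 = 20.
Iteration 4: components of {Housing,Motor} -> Bearing = 20*3 = 60.
Iteration 5: no further components; recursion stops.
SUM(tot_qty) = 1 + 4 + 4 + 4 + 12 + 20 + 24 + 60 = 129.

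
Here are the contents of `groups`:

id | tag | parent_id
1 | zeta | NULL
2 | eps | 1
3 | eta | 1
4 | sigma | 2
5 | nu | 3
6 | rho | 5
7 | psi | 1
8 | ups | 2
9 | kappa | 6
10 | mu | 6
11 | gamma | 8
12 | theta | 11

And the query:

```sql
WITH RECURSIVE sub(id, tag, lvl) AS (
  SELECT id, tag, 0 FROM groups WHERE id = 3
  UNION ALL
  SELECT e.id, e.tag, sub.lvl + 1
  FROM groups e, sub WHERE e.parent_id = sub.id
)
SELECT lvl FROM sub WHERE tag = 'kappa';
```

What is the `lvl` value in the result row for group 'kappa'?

3

Base: id=3 (eta) at lvl 0.
Iteration 1: rows with parent_id in {3} -> nu (id 5, lvl 1).
Iteration 2: rows with parent_id in {5} -> rho (id 6, lvl 2).
Iteration 3: rows with parent_id in {6} -> kappa (id 9, lvl 3), mu (id 10, lvl 3).
Iteration 4: no rows with parent_id in {9,10}; recursion stops.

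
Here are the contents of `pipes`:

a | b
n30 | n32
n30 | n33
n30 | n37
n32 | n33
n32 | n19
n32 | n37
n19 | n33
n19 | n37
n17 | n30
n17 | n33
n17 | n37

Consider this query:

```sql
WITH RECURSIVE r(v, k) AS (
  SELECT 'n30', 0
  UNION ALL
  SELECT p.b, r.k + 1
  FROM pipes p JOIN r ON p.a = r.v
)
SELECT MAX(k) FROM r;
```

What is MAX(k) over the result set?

Base: (n30, k=0).
Iteration 1: edges from {n30} -> (n32, k=1), (n33, k=1), (n37, k=1).
Iteration 2: edges from {n32,n33,n37} -> (n19, k=2), (n33, k=2), (n37, k=2).
Iteration 3: edges from {n19,n33,n37} -> (n33, k=3), (n37, k=3).
Iteration 4: no outgoing edges from {n33,n37}; recursion stops.
k values: 0, 1, 1, 1, 2, 2, 2, 3, 3; the maximum is 3.

3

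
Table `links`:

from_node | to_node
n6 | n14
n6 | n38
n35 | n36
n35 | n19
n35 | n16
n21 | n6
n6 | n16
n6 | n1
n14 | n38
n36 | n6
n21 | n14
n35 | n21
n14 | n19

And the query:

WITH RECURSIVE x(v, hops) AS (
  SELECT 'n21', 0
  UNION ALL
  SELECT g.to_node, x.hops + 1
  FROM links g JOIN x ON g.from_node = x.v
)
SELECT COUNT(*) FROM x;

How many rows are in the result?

Base: (n21, hops=0).
Iteration 1: edges from {n21} -> (n14, hops=1), (n6, hops=1).
Iteration 2: edges from {n14,n6} -> (n1, hops=2), (n14, hops=2), (n16, hops=2), (n19, hops=2), (n38, hops=2) x2. [UNION ALL keeps all 6 new rows, including repeats]
Iteration 3: edges from {n1,n14,n16,n19,n38} -> (n19, hops=3), (n38, hops=3).
Iteration 4: no outgoing edges from {n19,n38}; recursion stops.
Total rows emitted: 11.

11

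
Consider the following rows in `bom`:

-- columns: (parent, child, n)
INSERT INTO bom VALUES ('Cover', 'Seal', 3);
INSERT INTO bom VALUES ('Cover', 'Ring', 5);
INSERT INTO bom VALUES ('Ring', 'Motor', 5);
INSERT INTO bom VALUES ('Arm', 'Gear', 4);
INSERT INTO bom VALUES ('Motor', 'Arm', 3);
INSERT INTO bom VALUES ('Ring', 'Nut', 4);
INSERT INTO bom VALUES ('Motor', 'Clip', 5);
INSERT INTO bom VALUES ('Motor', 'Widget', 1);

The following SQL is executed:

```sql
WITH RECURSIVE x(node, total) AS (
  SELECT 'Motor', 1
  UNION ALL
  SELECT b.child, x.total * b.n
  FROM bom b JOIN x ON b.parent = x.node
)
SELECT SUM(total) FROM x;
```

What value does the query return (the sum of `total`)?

Base: (Motor, total=1).
Iteration 1: components of {Motor} -> Arm = 1*3 = 3, Clip = 1*5 = 5, Widget = 1*1 = 1.
Iteration 2: components of {Arm,Clip,Widget} -> Gear = 3*4 = 12.
Iteration 3: no further components; recursion stops.
SUM(total) = 1 + 3 + 5 + 1 + 12 = 22.

22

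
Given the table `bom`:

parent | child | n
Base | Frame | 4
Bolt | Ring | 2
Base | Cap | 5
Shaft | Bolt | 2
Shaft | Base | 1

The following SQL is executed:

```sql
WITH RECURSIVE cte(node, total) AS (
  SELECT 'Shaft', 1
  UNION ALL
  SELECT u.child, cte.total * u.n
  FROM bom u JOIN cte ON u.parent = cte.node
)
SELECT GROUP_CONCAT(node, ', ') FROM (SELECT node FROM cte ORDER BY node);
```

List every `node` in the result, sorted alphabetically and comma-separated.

Base, Bolt, Cap, Frame, Ring, Shaft

Base: (Shaft, total=1).
Iteration 1: components of {Shaft} -> Base = 1*1 = 1, Bolt = 1*2 = 2.
Iteration 2: components of {Base,Bolt} -> Cap = 1*5 = 5, Frame = 1*4 = 4, Ring = 2*2 = 4.
Iteration 3: no further components; recursion stops.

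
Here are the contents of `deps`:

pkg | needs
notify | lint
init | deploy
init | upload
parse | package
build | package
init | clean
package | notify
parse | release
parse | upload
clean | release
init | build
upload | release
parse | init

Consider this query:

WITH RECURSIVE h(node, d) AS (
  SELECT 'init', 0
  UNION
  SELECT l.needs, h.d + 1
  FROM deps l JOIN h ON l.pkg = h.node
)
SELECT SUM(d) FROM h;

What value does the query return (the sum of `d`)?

Base: (init, d=0).
Iteration 1: edges from {init} -> (build, d=1), (clean, d=1), (deploy, d=1), (upload, d=1).
Iteration 2: edges from {build,clean,deploy,upload} -> (package, d=2), (release, d=2). [UNION drops 1 duplicate row(s)]
Iteration 3: edges from {package,release} -> (notify, d=3).
Iteration 4: edges from {notify} -> (lint, d=4).
Iteration 5: no outgoing edges from {lint}; recursion stops.
SUM(d) = 0 + 1 + 1 + 1 + 1 + 2 + 2 + 3 + 4 = 15.

15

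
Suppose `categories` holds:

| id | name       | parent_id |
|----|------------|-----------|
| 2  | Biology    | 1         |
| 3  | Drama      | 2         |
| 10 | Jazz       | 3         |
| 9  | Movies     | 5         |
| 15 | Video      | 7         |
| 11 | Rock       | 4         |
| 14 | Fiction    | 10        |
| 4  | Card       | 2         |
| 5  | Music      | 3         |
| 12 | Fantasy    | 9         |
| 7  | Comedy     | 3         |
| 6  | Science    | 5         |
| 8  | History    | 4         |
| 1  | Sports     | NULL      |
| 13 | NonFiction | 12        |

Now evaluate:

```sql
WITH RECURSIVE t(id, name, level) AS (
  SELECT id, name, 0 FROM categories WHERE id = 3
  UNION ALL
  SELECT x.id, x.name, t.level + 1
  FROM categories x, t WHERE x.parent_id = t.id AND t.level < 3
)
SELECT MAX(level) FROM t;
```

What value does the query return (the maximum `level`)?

3

Base: id=3 (Drama) at level 0.
Iteration 1: rows with parent_id in {3} -> Music (id 5, level 1), Comedy (id 7, level 1), Jazz (id 10, level 1).
Iteration 2: rows with parent_id in {5,7,10} -> Science (id 6, level 2), Movies (id 9, level 2), Fiction (id 14, level 2), Video (id 15, level 2).
Iteration 3: rows with parent_id in {6,9,14,15} -> Fantasy (id 12, level 3).
Iteration 4: level < 3 fails for all current rows; recursion stops.
level values: 0, 1, 1, 1, 2, 2, 2, 2, 3; the maximum is 3.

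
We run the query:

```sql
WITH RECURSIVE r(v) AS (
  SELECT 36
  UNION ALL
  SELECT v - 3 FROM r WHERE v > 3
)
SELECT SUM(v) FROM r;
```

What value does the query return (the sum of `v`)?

234

Base: v=36.
Iteration 1: 36 > 3 holds -> v = 36 - 3 = 33.
Iteration 2: 33 > 3 holds -> v = 33 - 3 = 30.
Iteration 3: 30 > 3 holds -> v = 30 - 3 = 27.
Iteration 4: 27 > 3 holds -> v = 27 - 3 = 24.
Iteration 5: 24 > 3 holds -> v = 24 - 3 = 21.
Iteration 6: 21 > 3 holds -> v = 21 - 3 = 18.
Iteration 7: 18 > 3 holds -> v = 18 - 3 = 15.
Iteration 8: 15 > 3 holds -> v = 15 - 3 = 12.
Iteration 9: 12 > 3 holds -> v = 12 - 3 = 9.
Iteration 10: 9 > 3 holds -> v = 9 - 3 = 6.
Iteration 11: 6 > 3 holds -> v = 6 - 3 = 3.
Iteration 12: 3 > 3 fails; recursion stops.
SUM(v) = 36 + 33 + 30 + 27 + 24 + 21 + 18 + 15 + 12 + 9 + 6 + 3 = 234.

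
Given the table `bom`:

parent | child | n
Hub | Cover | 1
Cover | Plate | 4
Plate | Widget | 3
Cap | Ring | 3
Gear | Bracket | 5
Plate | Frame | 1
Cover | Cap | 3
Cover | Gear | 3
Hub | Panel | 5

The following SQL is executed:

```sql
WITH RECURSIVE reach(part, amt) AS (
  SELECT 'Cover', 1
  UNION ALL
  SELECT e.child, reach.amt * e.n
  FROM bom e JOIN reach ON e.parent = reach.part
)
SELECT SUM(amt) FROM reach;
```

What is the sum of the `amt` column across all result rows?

51

Base: (Cover, amt=1).
Iteration 1: components of {Cover} -> Cap = 1*3 = 3, Gear = 1*3 = 3, Plate = 1*4 = 4.
Iteration 2: components of {Cap,Gear,Plate} -> Bracket = 3*5 = 15, Frame = 4*1 = 4, Ring = 3*3 = 9, Widget = 4*3 = 12.
Iteration 3: no further components; recursion stops.
SUM(amt) = 1 + 3 + 4 + 3 + 15 + 12 + 4 + 9 = 51.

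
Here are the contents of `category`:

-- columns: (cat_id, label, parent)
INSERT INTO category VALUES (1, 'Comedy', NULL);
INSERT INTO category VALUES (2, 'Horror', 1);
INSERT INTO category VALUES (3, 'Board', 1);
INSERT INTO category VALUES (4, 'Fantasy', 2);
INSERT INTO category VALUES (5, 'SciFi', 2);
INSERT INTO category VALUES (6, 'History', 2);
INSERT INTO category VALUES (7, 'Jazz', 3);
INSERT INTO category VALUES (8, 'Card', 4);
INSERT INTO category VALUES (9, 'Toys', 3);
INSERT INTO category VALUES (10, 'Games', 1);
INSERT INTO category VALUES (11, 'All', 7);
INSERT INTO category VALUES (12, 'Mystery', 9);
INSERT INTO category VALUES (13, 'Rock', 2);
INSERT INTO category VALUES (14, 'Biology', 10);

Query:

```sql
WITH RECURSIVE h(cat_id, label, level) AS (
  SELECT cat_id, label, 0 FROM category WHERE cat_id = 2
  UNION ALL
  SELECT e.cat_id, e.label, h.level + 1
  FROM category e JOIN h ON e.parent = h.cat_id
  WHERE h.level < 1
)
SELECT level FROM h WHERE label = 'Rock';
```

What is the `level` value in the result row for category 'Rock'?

1

Base: cat_id=2 (Horror) at level 0.
Iteration 1: rows with parent in {2} -> Fantasy (id 4, level 1), SciFi (id 5, level 1), History (id 6, level 1), Rock (id 13, level 1).
Iteration 2: level < 1 fails for all current rows; recursion stops.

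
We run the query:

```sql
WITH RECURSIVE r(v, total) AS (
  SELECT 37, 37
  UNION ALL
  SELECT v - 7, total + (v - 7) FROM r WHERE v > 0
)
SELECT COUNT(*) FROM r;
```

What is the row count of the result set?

Base: v=37, total=37.
Iteration 1: 37 > 0 holds -> v = 37 - 7 = 30, total = 37 + 30 = 67.
Iteration 2: 30 > 0 holds -> v = 30 - 7 = 23, total = 67 + 23 = 90.
Iteration 3: 23 > 0 holds -> v = 23 - 7 = 16, total = 90 + 16 = 106.
Iteration 4: 16 > 0 holds -> v = 16 - 7 = 9, total = 106 + 9 = 115.
Iteration 5: 9 > 0 holds -> v = 9 - 7 = 2, total = 115 + 2 = 117.
Iteration 6: 2 > 0 holds -> v = 2 - 7 = -5, total = 117 + -5 = 112.
Iteration 7: -5 > 0 fails; recursion stops.
Total rows emitted: 7.

7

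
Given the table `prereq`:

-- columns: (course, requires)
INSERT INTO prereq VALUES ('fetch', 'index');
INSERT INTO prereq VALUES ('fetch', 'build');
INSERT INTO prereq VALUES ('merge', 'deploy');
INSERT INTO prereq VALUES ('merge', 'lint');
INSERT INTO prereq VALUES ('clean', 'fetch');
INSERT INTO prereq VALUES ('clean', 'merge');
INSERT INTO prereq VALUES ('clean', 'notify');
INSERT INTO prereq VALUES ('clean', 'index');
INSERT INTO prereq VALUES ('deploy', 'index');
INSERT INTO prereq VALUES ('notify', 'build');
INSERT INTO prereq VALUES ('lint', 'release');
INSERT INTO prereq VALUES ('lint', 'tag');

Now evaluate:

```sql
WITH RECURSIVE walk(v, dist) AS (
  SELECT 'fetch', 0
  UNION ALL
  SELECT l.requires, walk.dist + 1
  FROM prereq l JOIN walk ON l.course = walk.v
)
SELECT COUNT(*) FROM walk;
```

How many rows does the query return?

Base: (fetch, dist=0).
Iteration 1: edges from {fetch} -> (build, dist=1), (index, dist=1).
Iteration 2: no outgoing edges from {build,index}; recursion stops.
Total rows emitted: 3.

3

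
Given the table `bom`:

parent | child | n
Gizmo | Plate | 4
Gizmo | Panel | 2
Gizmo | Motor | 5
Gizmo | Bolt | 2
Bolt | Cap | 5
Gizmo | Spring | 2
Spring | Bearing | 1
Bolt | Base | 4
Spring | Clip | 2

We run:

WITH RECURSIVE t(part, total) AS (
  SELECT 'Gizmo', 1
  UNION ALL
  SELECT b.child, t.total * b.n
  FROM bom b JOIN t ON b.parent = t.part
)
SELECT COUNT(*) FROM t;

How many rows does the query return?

10

Base: (Gizmo, total=1).
Iteration 1: components of {Gizmo} -> Bolt = 1*2 = 2, Motor = 1*5 = 5, Panel = 1*2 = 2, Plate = 1*4 = 4, Spring = 1*2 = 2.
Iteration 2: components of {Bolt,Motor,Panel,Plate,Spring} -> Base = 2*4 = 8, Bearing = 2*1 = 2, Cap = 2*5 = 10, Clip = 2*2 = 4.
Iteration 3: no further components; recursion stops.
Total rows emitted: 10.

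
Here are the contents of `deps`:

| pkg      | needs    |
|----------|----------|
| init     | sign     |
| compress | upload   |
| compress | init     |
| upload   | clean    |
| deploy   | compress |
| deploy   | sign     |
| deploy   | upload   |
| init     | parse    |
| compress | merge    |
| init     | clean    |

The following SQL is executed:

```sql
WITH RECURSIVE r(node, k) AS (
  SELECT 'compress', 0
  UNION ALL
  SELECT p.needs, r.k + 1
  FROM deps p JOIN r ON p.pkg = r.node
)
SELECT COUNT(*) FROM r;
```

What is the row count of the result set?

8

Base: (compress, k=0).
Iteration 1: edges from {compress} -> (init, k=1), (merge, k=1), (upload, k=1).
Iteration 2: edges from {init,merge,upload} -> (clean, k=2) x2, (parse, k=2), (sign, k=2). [UNION ALL keeps all 4 new rows, including repeats]
Iteration 3: no outgoing edges from {clean,parse,sign}; recursion stops.
Total rows emitted: 8.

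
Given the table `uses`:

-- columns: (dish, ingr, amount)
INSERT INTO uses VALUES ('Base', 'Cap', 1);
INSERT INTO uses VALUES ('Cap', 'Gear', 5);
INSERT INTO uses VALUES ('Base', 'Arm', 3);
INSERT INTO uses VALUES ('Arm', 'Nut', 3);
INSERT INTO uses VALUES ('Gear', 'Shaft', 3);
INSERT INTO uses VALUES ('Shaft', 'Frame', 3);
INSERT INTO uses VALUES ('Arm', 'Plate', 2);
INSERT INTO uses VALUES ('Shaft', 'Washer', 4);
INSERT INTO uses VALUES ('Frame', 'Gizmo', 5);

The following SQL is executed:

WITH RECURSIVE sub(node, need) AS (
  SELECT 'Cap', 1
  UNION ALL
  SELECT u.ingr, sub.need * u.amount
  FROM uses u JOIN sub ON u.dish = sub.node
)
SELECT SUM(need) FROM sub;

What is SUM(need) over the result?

351

Base: (Cap, need=1).
Iteration 1: components of {Cap} -> Gear = 1*5 = 5.
Iteration 2: components of {Gear} -> Shaft = 5*3 = 15.
Iteration 3: components of {Shaft} -> Frame = 15*3 = 45, Washer = 15*4 = 60.
Iteration 4: components of {Frame,Washer} -> Gizmo = 45*5 = 225.
Iteration 5: no further components; recursion stops.
SUM(need) = 1 + 5 + 15 + 45 + 60 + 225 = 351.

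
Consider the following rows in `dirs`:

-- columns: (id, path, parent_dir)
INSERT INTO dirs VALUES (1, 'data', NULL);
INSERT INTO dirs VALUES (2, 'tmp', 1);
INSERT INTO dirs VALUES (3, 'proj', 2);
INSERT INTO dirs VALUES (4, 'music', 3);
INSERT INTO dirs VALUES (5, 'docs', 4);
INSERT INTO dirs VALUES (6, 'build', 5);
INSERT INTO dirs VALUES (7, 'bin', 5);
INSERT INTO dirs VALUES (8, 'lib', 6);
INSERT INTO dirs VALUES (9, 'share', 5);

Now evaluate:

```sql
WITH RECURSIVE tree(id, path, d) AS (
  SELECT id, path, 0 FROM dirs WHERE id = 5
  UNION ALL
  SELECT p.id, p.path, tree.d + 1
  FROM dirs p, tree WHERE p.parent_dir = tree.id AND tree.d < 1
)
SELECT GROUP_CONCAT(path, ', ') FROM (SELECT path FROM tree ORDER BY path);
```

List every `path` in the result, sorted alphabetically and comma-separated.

bin, build, docs, share

Base: id=5 (docs) at d 0.
Iteration 1: rows with parent_dir in {5} -> build (id 6, d 1), bin (id 7, d 1), share (id 9, d 1).
Iteration 2: d < 1 fails for all current rows; recursion stops.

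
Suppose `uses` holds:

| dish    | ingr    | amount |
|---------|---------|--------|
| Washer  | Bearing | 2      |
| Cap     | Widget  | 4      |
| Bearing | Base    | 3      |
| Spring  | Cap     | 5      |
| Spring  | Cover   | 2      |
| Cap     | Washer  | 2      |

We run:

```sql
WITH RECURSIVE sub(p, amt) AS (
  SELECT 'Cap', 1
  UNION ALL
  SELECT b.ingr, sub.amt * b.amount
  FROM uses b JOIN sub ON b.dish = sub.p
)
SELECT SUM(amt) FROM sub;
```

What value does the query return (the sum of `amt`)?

Base: (Cap, amt=1).
Iteration 1: components of {Cap} -> Washer = 1*2 = 2, Widget = 1*4 = 4.
Iteration 2: components of {Washer,Widget} -> Bearing = 2*2 = 4.
Iteration 3: components of {Bearing} -> Base = 4*3 = 12.
Iteration 4: no further components; recursion stops.
SUM(amt) = 1 + 2 + 4 + 4 + 12 = 23.

23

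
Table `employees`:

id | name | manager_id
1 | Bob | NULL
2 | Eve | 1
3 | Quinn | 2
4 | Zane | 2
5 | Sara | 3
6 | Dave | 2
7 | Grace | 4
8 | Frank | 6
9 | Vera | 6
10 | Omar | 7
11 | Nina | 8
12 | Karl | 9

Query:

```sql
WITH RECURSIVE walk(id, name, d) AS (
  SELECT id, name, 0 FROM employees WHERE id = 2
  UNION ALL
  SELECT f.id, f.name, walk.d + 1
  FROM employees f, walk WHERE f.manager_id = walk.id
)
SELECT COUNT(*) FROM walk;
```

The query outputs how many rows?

11

Base: id=2 (Eve) at d 0.
Iteration 1: rows with manager_id in {2} -> Quinn (id 3, d 1), Zane (id 4, d 1), Dave (id 6, d 1).
Iteration 2: rows with manager_id in {3,4,6} -> Sara (id 5, d 2), Grace (id 7, d 2), Frank (id 8, d 2), Vera (id 9, d 2).
Iteration 3: rows with manager_id in {5,7,8,9} -> Omar (id 10, d 3), Nina (id 11, d 3), Karl (id 12, d 3).
Iteration 4: no rows with manager_id in {10,11,12}; recursion stops.
Total rows emitted: 11.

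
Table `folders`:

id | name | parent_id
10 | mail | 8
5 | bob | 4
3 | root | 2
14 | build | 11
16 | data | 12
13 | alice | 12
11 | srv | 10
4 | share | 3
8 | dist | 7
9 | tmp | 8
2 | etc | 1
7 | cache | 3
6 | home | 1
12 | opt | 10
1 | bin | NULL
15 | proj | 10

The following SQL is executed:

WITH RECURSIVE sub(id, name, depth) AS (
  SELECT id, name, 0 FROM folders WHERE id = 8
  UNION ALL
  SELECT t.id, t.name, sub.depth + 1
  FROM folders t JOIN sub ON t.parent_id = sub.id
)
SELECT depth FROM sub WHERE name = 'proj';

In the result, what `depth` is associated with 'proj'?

Base: id=8 (dist) at depth 0.
Iteration 1: rows with parent_id in {8} -> tmp (id 9, depth 1), mail (id 10, depth 1).
Iteration 2: rows with parent_id in {9,10} -> srv (id 11, depth 2), opt (id 12, depth 2), proj (id 15, depth 2).
Iteration 3: rows with parent_id in {11,12,15} -> alice (id 13, depth 3), build (id 14, depth 3), data (id 16, depth 3).
Iteration 4: no rows with parent_id in {13,14,16}; recursion stops.

2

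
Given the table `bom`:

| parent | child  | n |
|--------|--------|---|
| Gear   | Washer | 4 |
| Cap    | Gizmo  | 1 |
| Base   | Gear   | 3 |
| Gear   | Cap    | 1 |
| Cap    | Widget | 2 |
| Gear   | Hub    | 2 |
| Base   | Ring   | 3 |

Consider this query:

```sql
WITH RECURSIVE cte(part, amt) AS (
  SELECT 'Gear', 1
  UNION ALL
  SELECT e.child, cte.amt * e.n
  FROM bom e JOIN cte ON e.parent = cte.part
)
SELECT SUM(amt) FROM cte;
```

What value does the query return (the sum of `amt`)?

11

Base: (Gear, amt=1).
Iteration 1: components of {Gear} -> Cap = 1*1 = 1, Hub = 1*2 = 2, Washer = 1*4 = 4.
Iteration 2: components of {Cap,Hub,Washer} -> Gizmo = 1*1 = 1, Widget = 1*2 = 2.
Iteration 3: no further components; recursion stops.
SUM(amt) = 1 + 2 + 4 + 1 + 2 + 1 = 11.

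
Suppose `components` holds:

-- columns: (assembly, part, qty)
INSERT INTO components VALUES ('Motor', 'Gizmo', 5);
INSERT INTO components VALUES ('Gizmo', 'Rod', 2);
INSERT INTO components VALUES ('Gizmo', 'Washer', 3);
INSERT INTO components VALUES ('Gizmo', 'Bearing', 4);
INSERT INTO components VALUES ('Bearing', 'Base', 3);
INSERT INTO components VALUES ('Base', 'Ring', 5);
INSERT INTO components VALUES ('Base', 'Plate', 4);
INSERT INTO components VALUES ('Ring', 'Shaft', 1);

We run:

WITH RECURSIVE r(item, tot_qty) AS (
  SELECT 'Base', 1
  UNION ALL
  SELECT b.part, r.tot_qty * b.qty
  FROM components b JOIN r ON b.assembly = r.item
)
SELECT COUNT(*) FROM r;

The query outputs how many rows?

Base: (Base, tot_qty=1).
Iteration 1: components of {Base} -> Plate = 1*4 = 4, Ring = 1*5 = 5.
Iteration 2: components of {Plate,Ring} -> Shaft = 5*1 = 5.
Iteration 3: no further components; recursion stops.
Total rows emitted: 4.

4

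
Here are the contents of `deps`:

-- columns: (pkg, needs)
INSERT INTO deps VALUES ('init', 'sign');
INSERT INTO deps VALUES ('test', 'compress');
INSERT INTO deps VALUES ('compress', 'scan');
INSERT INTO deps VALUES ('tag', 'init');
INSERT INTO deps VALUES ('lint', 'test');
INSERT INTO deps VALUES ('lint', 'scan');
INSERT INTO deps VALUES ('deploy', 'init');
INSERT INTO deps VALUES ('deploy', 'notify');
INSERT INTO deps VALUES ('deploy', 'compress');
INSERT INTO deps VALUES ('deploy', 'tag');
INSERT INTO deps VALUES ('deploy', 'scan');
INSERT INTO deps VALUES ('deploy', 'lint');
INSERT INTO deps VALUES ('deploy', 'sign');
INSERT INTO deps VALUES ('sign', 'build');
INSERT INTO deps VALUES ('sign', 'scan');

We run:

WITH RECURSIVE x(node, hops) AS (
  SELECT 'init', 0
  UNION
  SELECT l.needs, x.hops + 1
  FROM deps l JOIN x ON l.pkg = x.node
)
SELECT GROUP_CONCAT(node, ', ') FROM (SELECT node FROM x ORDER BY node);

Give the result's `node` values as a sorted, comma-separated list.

build, init, scan, sign

Base: (init, hops=0).
Iteration 1: edges from {init} -> (sign, hops=1).
Iteration 2: edges from {sign} -> (build, hops=2), (scan, hops=2).
Iteration 3: no outgoing edges from {build,scan}; recursion stops.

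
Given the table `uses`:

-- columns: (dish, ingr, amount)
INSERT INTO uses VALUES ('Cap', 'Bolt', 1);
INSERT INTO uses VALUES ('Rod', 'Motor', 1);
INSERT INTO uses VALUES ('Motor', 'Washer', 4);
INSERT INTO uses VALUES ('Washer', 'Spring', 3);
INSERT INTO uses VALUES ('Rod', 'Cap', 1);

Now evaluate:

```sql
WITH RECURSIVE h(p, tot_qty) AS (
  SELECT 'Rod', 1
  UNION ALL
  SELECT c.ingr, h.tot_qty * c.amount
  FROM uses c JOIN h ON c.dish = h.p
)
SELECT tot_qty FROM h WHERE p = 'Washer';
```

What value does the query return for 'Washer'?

Base: (Rod, tot_qty=1).
Iteration 1: components of {Rod} -> Cap = 1*1 = 1, Motor = 1*1 = 1.
Iteration 2: components of {Cap,Motor} -> Bolt = 1*1 = 1, Washer = 1*4 = 4.
Iteration 3: components of {Bolt,Washer} -> Spring = 4*3 = 12.
Iteration 4: no further components; recursion stops.

4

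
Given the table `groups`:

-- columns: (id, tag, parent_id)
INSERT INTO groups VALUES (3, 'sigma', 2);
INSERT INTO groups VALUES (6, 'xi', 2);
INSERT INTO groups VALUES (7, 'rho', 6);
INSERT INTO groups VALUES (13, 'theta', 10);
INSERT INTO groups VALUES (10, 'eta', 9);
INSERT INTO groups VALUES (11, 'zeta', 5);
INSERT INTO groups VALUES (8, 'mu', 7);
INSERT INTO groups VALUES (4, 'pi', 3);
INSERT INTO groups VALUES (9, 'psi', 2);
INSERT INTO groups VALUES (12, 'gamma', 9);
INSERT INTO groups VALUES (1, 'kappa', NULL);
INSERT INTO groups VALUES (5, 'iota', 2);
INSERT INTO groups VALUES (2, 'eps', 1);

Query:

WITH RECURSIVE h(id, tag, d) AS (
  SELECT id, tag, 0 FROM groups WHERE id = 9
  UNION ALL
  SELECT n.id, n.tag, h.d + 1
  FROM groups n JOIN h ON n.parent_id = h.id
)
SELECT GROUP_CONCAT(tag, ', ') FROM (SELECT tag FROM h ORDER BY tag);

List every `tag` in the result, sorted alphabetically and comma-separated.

eta, gamma, psi, theta

Base: id=9 (psi) at d 0.
Iteration 1: rows with parent_id in {9} -> eta (id 10, d 1), gamma (id 12, d 1).
Iteration 2: rows with parent_id in {10,12} -> theta (id 13, d 2).
Iteration 3: no rows with parent_id in {13}; recursion stops.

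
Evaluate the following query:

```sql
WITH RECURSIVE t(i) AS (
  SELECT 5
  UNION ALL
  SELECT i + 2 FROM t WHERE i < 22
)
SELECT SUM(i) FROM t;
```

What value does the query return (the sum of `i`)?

140

Base: i=5.
Iteration 1: 5 < 22 holds -> i = 5 + 2 = 7.
Iteration 2: 7 < 22 holds -> i = 7 + 2 = 9.
Iteration 3: 9 < 22 holds -> i = 9 + 2 = 11.
Iteration 4: 11 < 22 holds -> i = 11 + 2 = 13.
Iteration 5: 13 < 22 holds -> i = 13 + 2 = 15.
Iteration 6: 15 < 22 holds -> i = 15 + 2 = 17.
Iteration 7: 17 < 22 holds -> i = 17 + 2 = 19.
Iteration 8: 19 < 22 holds -> i = 19 + 2 = 21.
Iteration 9: 21 < 22 holds -> i = 21 + 2 = 23.
Iteration 10: 23 < 22 fails; recursion stops.
SUM(i) = 5 + 7 + 9 + 11 + 13 + 15 + 17 + 19 + 21 + 23 = 140.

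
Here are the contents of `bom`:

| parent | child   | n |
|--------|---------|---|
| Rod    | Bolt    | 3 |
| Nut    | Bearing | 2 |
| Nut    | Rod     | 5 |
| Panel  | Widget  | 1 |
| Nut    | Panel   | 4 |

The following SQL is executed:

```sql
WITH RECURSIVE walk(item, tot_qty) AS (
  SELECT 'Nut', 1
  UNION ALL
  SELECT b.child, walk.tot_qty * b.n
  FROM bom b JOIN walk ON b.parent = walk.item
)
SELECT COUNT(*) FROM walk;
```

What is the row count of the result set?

6

Base: (Nut, tot_qty=1).
Iteration 1: components of {Nut} -> Bearing = 1*2 = 2, Panel = 1*4 = 4, Rod = 1*5 = 5.
Iteration 2: components of {Bearing,Panel,Rod} -> Bolt = 5*3 = 15, Widget = 4*1 = 4.
Iteration 3: no further components; recursion stops.
Total rows emitted: 6.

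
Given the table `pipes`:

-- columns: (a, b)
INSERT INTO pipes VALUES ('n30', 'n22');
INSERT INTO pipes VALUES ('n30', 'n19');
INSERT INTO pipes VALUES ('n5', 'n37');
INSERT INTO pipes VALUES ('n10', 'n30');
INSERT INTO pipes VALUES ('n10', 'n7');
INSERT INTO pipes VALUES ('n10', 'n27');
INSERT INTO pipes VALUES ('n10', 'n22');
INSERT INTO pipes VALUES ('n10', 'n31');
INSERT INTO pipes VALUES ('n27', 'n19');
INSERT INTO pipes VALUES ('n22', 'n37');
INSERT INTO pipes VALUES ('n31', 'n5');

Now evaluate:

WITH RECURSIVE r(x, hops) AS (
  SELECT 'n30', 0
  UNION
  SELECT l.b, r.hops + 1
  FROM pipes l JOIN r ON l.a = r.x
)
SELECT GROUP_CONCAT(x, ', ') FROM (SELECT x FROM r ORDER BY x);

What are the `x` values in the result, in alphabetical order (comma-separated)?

Base: (n30, hops=0).
Iteration 1: edges from {n30} -> (n19, hops=1), (n22, hops=1).
Iteration 2: edges from {n19,n22} -> (n37, hops=2).
Iteration 3: no outgoing edges from {n37}; recursion stops.

n19, n22, n30, n37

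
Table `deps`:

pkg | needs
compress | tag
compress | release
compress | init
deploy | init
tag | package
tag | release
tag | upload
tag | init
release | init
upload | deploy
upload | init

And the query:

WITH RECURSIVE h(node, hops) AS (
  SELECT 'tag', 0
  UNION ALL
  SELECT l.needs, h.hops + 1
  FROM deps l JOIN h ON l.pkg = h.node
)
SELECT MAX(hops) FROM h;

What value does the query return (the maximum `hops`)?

3

Base: (tag, hops=0).
Iteration 1: edges from {tag} -> (init, hops=1), (package, hops=1), (release, hops=1), (upload, hops=1).
Iteration 2: edges from {init,package,release,upload} -> (deploy, hops=2), (init, hops=2) x2. [UNION ALL keeps all 3 new rows, including repeats]
Iteration 3: edges from {deploy,init} -> (init, hops=3).
Iteration 4: no outgoing edges from {init}; recursion stops.
hops values: 0, 1, 1, 1, 1, 2, 2, 2, 3; the maximum is 3.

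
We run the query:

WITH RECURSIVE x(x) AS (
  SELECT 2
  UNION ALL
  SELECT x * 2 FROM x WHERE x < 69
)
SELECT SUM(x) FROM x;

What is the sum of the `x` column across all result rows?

254

Base: x=2.
Iteration 1: 2 < 69 holds -> x = 2 * 2 = 4.
Iteration 2: 4 < 69 holds -> x = 4 * 2 = 8.
Iteration 3: 8 < 69 holds -> x = 8 * 2 = 16.
Iteration 4: 16 < 69 holds -> x = 16 * 2 = 32.
Iteration 5: 32 < 69 holds -> x = 32 * 2 = 64.
Iteration 6: 64 < 69 holds -> x = 64 * 2 = 128.
Iteration 7: 128 < 69 fails; recursion stops.
SUM(x) = 2 + 4 + 8 + 16 + 32 + 64 + 128 = 254.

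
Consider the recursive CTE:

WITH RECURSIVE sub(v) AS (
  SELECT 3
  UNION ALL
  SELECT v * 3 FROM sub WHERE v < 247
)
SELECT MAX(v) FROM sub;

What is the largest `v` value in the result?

729

Base: v=3.
Iteration 1: 3 < 247 holds -> v = 3 * 3 = 9.
Iteration 2: 9 < 247 holds -> v = 9 * 3 = 27.
Iteration 3: 27 < 247 holds -> v = 27 * 3 = 81.
Iteration 4: 81 < 247 holds -> v = 81 * 3 = 243.
Iteration 5: 243 < 247 holds -> v = 243 * 3 = 729.
Iteration 6: 729 < 247 fails; recursion stops.
v values: 3, 9, 27, 81, 243, 729; the maximum is 729.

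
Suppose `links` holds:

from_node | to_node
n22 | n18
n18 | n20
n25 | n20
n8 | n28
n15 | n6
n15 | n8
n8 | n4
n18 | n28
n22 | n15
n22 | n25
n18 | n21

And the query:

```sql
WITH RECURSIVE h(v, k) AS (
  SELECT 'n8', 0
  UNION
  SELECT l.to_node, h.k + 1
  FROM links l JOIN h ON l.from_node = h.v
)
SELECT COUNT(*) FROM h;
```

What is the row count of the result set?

Base: (n8, k=0).
Iteration 1: edges from {n8} -> (n28, k=1), (n4, k=1).
Iteration 2: no outgoing edges from {n28,n4}; recursion stops.
Total rows emitted: 3.

3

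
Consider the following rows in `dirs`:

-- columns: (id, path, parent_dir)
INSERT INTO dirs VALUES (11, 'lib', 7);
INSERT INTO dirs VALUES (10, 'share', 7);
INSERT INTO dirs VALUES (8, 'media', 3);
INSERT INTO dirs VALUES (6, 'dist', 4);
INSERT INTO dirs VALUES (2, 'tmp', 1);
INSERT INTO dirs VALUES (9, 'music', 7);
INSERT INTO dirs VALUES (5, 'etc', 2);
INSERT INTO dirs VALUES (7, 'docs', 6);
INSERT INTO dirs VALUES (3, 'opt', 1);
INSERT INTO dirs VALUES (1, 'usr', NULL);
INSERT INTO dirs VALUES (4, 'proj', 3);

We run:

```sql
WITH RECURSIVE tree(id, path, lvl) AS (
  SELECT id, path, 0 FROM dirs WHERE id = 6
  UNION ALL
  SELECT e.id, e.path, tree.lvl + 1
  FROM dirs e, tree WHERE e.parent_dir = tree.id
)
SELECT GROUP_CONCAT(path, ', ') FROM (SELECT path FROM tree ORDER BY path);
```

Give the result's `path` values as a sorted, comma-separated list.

dist, docs, lib, music, share

Base: id=6 (dist) at lvl 0.
Iteration 1: rows with parent_dir in {6} -> docs (id 7, lvl 1).
Iteration 2: rows with parent_dir in {7} -> music (id 9, lvl 2), share (id 10, lvl 2), lib (id 11, lvl 2).
Iteration 3: no rows with parent_dir in {9,10,11}; recursion stops.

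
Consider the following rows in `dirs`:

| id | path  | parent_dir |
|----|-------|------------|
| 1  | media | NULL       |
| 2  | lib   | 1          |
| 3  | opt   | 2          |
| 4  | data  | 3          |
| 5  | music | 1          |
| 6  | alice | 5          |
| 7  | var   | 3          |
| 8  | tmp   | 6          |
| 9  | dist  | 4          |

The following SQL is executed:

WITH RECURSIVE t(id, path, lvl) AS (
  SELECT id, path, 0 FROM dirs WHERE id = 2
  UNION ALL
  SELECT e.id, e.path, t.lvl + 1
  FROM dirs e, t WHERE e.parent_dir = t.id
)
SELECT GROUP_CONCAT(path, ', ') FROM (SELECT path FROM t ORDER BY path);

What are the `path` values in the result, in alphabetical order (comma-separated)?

data, dist, lib, opt, var

Base: id=2 (lib) at lvl 0.
Iteration 1: rows with parent_dir in {2} -> opt (id 3, lvl 1).
Iteration 2: rows with parent_dir in {3} -> data (id 4, lvl 2), var (id 7, lvl 2).
Iteration 3: rows with parent_dir in {4,7} -> dist (id 9, lvl 3).
Iteration 4: no rows with parent_dir in {9}; recursion stops.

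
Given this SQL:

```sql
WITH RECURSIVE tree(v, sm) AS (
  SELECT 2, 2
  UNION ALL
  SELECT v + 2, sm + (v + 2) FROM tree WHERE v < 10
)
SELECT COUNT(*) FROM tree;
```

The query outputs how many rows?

5

Base: v=2, sm=2.
Iteration 1: 2 < 10 holds -> v = 2 + 2 = 4, sm = 2 + 4 = 6.
Iteration 2: 4 < 10 holds -> v = 4 + 2 = 6, sm = 6 + 6 = 12.
Iteration 3: 6 < 10 holds -> v = 6 + 2 = 8, sm = 12 + 8 = 20.
Iteration 4: 8 < 10 holds -> v = 8 + 2 = 10, sm = 20 + 10 = 30.
Iteration 5: 10 < 10 fails; recursion stops.
Total rows emitted: 5.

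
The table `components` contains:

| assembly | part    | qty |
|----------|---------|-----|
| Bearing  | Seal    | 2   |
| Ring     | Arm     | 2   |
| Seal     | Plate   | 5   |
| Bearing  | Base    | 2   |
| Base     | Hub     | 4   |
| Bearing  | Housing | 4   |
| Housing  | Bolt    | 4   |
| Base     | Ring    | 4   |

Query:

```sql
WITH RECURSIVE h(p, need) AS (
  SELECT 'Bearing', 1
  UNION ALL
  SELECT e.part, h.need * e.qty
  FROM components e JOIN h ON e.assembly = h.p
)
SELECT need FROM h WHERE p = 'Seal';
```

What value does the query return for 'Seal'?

2

Base: (Bearing, need=1).
Iteration 1: components of {Bearing} -> Base = 1*2 = 2, Housing = 1*4 = 4, Seal = 1*2 = 2.
Iteration 2: components of {Base,Housing,Seal} -> Bolt = 4*4 = 16, Hub = 2*4 = 8, Plate = 2*5 = 10, Ring = 2*4 = 8.
Iteration 3: components of {Bolt,Hub,Plate,Ring} -> Arm = 8*2 = 16.
Iteration 4: no further components; recursion stops.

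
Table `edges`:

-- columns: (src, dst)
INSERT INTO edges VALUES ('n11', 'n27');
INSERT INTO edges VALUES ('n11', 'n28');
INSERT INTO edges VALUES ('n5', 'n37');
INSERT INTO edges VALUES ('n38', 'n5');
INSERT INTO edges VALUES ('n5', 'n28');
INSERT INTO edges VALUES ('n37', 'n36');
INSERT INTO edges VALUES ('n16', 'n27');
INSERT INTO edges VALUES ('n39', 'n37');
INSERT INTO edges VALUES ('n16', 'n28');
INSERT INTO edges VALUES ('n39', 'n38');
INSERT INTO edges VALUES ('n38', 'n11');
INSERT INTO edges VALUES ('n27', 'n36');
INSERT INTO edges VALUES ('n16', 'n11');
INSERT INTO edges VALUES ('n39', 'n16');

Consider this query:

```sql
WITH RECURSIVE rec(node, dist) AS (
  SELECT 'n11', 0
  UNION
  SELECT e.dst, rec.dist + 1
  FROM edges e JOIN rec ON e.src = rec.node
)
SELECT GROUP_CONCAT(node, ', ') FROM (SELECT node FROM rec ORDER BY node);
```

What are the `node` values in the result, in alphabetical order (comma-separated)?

Base: (n11, dist=0).
Iteration 1: edges from {n11} -> (n27, dist=1), (n28, dist=1).
Iteration 2: edges from {n27,n28} -> (n36, dist=2).
Iteration 3: no outgoing edges from {n36}; recursion stops.

n11, n27, n28, n36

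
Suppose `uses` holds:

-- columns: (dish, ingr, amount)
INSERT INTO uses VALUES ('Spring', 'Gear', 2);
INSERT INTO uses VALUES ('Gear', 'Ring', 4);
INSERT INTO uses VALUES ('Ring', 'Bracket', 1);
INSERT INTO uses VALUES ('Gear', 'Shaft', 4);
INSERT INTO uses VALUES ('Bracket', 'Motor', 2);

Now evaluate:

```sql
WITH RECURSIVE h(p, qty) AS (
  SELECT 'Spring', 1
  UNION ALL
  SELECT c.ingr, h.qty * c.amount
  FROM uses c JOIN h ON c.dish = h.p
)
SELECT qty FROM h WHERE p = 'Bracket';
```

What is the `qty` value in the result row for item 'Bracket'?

8

Base: (Spring, qty=1).
Iteration 1: components of {Spring} -> Gear = 1*2 = 2.
Iteration 2: components of {Gear} -> Ring = 2*4 = 8, Shaft = 2*4 = 8.
Iteration 3: components of {Ring,Shaft} -> Bracket = 8*1 = 8.
Iteration 4: components of {Bracket} -> Motor = 8*2 = 16.
Iteration 5: no further components; recursion stops.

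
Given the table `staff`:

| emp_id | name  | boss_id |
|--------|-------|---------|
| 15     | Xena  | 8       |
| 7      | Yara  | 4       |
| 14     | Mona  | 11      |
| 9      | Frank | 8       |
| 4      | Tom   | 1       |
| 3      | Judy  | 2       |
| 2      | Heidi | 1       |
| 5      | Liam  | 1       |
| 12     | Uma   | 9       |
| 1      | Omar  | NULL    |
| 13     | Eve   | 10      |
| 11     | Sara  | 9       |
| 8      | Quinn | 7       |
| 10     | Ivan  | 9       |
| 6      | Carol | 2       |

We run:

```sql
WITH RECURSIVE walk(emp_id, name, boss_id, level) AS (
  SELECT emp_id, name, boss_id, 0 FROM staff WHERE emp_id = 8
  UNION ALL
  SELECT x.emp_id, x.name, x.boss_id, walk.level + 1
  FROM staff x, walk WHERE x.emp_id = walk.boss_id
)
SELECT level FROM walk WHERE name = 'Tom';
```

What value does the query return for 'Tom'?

2

Base: emp_id=8 (Quinn), boss_id=7, level 0.
Iteration 1: join on emp_id=7 -> Yara (id 7, boss_id=4, level 1).
Iteration 2: join on emp_id=4 -> Tom (id 4, boss_id=1, level 2).
Iteration 3: join on emp_id=1 -> Omar (id 1, boss_id=NULL, level 3).
Iteration 4: boss_id is NULL; no match; recursion stops.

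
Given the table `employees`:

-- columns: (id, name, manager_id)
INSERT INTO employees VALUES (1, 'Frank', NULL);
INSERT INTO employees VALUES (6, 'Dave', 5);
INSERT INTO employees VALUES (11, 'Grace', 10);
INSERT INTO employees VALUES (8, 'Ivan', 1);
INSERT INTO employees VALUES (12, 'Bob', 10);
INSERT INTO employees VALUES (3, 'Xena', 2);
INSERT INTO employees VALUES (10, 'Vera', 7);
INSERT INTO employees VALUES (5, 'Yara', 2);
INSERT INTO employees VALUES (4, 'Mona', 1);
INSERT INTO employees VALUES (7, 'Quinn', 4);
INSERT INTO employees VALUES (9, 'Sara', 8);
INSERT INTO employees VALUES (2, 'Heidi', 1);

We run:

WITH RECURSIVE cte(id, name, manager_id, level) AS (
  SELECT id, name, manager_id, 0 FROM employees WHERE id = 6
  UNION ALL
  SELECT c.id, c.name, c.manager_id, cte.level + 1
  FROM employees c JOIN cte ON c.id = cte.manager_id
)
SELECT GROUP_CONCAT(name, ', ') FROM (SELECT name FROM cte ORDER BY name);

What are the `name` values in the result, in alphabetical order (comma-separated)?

Base: id=6 (Dave), manager_id=5, level 0.
Iteration 1: join on id=5 -> Yara (id 5, manager_id=2, level 1).
Iteration 2: join on id=2 -> Heidi (id 2, manager_id=1, level 2).
Iteration 3: join on id=1 -> Frank (id 1, manager_id=NULL, level 3).
Iteration 4: manager_id is NULL; no match; recursion stops.

Dave, Frank, Heidi, Yara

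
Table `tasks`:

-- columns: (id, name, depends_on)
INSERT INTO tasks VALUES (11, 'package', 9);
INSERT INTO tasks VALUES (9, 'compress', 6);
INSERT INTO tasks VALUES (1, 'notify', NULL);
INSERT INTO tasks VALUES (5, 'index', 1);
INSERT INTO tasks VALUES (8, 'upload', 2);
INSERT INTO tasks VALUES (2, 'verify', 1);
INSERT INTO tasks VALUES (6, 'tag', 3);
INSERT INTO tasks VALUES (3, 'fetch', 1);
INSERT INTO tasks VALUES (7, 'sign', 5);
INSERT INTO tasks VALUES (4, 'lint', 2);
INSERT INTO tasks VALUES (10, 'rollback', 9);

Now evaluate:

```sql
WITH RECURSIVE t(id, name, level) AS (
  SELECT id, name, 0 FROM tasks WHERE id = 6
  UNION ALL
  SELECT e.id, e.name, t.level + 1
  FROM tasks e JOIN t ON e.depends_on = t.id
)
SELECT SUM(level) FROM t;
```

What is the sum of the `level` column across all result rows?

5

Base: id=6 (tag) at level 0.
Iteration 1: rows with depends_on in {6} -> compress (id 9, level 1).
Iteration 2: rows with depends_on in {9} -> rollback (id 10, level 2), package (id 11, level 2).
Iteration 3: no rows with depends_on in {10,11}; recursion stops.
SUM(level) = 0 + 1 + 2 + 2 = 5.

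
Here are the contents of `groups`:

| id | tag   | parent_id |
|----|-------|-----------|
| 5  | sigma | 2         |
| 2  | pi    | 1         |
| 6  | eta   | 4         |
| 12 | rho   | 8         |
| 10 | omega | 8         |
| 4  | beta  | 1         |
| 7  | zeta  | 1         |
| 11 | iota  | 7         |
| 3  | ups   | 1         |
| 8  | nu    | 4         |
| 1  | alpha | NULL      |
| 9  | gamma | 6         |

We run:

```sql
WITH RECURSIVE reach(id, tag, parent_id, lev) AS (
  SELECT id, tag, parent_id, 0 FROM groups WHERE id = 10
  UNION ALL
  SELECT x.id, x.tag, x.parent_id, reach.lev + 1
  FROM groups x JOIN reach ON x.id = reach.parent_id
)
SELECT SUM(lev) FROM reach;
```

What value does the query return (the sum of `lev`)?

6

Base: id=10 (omega), parent_id=8, lev 0.
Iteration 1: join on id=8 -> nu (id 8, parent_id=4, lev 1).
Iteration 2: join on id=4 -> beta (id 4, parent_id=1, lev 2).
Iteration 3: join on id=1 -> alpha (id 1, parent_id=NULL, lev 3).
Iteration 4: parent_id is NULL; no match; recursion stops.
SUM(lev) = 0 + 1 + 2 + 3 = 6.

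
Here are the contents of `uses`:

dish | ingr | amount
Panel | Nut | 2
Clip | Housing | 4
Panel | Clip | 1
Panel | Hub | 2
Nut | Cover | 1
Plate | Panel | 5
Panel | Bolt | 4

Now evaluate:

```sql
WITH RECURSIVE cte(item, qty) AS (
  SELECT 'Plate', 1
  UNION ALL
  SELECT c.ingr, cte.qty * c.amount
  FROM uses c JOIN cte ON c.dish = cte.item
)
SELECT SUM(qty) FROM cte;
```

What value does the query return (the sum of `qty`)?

Base: (Plate, qty=1).
Iteration 1: components of {Plate} -> Panel = 1*5 = 5.
Iteration 2: components of {Panel} -> Bolt = 5*4 = 20, Clip = 5*1 = 5, Hub = 5*2 = 10, Nut = 5*2 = 10.
Iteration 3: components of {Bolt,Clip,Hub,Nut} -> Cover = 10*1 = 10, Housing = 5*4 = 20.
Iteration 4: no further components; recursion stops.
SUM(qty) = 1 + 5 + 5 + 10 + 20 + 10 + 20 + 10 = 81.

81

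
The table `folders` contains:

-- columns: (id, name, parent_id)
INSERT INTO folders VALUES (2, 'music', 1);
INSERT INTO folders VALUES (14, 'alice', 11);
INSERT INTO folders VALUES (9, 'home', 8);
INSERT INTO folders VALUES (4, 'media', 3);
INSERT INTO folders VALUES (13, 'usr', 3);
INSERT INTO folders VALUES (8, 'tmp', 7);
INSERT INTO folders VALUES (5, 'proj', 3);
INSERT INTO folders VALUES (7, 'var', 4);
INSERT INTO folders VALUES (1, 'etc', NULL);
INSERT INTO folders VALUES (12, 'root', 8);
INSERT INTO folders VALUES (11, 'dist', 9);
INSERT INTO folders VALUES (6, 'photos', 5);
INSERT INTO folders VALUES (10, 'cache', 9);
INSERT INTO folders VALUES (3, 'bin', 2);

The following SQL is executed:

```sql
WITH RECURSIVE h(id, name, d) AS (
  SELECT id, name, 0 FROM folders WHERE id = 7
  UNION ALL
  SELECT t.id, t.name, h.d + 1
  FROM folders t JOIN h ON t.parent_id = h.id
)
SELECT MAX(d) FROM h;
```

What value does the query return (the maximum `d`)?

4

Base: id=7 (var) at d 0.
Iteration 1: rows with parent_id in {7} -> tmp (id 8, d 1).
Iteration 2: rows with parent_id in {8} -> home (id 9, d 2), root (id 12, d 2).
Iteration 3: rows with parent_id in {9,12} -> cache (id 10, d 3), dist (id 11, d 3).
Iteration 4: rows with parent_id in {10,11} -> alice (id 14, d 4).
Iteration 5: no rows with parent_id in {14}; recursion stops.
d values: 0, 1, 2, 2, 3, 3, 4; the maximum is 4.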